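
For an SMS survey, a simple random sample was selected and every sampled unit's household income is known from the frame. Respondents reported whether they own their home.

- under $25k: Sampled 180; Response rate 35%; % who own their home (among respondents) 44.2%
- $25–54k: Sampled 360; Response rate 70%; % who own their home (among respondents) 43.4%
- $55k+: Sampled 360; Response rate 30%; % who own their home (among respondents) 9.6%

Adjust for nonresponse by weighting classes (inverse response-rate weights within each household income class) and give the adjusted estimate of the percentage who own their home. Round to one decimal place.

30.0%

Weighting each respondent by the inverse class response rate inflates each class back to its sampled size, so the class weight is n_sampled:
  under $25k: 180 × 44.2 = 7956
  $25–54k: 360 × 43.4 = 15,624
  $55k+: 360 × 9.6 = 3456
Adjusted estimate = 27,036 / 900 = 30.04 → 30.0%.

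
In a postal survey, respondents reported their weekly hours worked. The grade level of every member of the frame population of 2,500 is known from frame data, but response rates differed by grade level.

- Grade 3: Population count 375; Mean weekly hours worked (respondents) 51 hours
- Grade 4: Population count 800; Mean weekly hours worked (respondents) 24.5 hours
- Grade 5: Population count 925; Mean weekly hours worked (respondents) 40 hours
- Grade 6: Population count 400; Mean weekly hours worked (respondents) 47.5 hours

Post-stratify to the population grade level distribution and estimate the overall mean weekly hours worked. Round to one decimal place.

Weight each group's respondent value by its population share:
  Grade 3: (375/2,500) × 51 = 7.65
  Grade 4: (800/2,500) × 24.5 = 7.84
  Grade 5: (925/2,500) × 40 = 14.8
  Grade 6: (400/2,500) × 47.5 = 7.6
Post-stratified estimate = 37.89 → 37.9.

37.9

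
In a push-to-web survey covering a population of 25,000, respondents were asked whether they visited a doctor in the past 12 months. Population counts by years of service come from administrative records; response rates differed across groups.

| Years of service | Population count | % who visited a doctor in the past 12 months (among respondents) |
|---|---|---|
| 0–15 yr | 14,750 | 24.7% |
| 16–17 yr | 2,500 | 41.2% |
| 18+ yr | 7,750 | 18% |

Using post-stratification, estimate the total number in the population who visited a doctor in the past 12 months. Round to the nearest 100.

6,100

Apply each group's respondent rate to its population count:
  0–15 yr: 14,750 × 24.7% = 3643.25
  16–17 yr: 2,500 × 41.2% = 1030
  18+ yr: 7,750 × 18% = 1395
Estimated total = 6068.25 → 6,100.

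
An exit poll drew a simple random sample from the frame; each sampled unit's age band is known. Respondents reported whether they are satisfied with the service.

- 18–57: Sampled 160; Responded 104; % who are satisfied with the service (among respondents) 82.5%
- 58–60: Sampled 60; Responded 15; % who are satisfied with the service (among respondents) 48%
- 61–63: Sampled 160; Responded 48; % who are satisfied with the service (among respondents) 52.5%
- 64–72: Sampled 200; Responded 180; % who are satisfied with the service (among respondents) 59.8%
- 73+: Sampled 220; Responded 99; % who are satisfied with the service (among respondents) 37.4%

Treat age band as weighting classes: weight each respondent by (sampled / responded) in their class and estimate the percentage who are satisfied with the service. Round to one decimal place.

Class response rates: 18–57 104/160 = 65%, 58–60 15/60 = 25%, 61–63 48/160 = 30%, 64–72 180/200 = 90%, 73+ 99/220 = 45%.
With weight = n_sampled/n_responded per class, the weighted class total is n_sampled:
  18–57: 160 × 82.5 = 13,200
  58–60: 60 × 48 = 2880
  61–63: 160 × 52.5 = 8400
  64–72: 200 × 59.8 = 11,960
  73+: 220 × 37.4 = 8228
Adjusted estimate = 44,668 / 800 = 55.835 → 55.8%.

55.8%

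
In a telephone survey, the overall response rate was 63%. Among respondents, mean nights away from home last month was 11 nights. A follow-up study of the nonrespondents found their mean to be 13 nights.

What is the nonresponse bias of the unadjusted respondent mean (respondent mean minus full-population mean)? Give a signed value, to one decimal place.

-0.7

Nonresponse fraction = 1 − 0.63 = 0.37.
Bias = (nonresponse fraction) × (respondent mean − nonrespondent mean)
     = 0.37 × (11 − 13) = 0.37 × -2 = -0.74.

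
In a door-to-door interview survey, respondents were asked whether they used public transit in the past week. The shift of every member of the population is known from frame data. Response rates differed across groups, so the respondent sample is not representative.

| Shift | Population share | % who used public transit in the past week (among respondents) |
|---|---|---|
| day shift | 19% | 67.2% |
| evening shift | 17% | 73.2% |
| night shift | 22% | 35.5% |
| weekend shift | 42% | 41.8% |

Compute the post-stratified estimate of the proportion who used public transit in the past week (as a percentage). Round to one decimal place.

50.6%

Reweight to the known shift distribution:
  day shift: 0.19 × 67.2 = 12.768
  evening shift: 0.17 × 73.2 = 12.444
  night shift: 0.22 × 35.5 = 7.81
  weekend shift: 0.42 × 41.8 = 17.556
Post-stratified estimate = 50.578 → 50.6%.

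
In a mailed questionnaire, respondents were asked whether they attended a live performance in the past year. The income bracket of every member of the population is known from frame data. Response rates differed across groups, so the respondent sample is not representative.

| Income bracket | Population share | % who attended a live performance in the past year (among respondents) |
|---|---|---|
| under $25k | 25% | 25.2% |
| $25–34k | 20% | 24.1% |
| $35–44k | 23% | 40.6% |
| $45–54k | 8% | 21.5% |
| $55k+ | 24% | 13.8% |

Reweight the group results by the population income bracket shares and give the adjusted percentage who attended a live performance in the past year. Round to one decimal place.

25.5%

Each cell contributes population-share × respondent value:
  under $25k: 0.25 × 25.2 = 6.3
  $25–34k: 0.2 × 24.1 = 4.82
  $35–44k: 0.23 × 40.6 = 9.338
  $45–54k: 0.08 × 21.5 = 1.72
  $55k+: 0.24 × 13.8 = 3.312
Post-stratified estimate = 25.49 → 25.5%.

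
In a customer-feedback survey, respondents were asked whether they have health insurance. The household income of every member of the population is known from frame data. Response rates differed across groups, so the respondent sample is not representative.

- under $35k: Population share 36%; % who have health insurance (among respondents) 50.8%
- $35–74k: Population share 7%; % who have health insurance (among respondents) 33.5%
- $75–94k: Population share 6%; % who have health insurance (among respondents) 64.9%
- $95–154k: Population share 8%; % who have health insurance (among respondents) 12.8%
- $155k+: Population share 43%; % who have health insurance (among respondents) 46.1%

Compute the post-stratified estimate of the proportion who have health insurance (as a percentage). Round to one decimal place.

45.4%

Reweight to the known household income distribution:
  under $35k: 0.36 × 50.8 = 18.288
  $35–74k: 0.07 × 33.5 = 2.345
  $75–94k: 0.06 × 64.9 = 3.894
  $95–154k: 0.08 × 12.8 = 1.024
  $155k+: 0.43 × 46.1 = 19.823
Post-stratified estimate = 45.374 → 45.4%.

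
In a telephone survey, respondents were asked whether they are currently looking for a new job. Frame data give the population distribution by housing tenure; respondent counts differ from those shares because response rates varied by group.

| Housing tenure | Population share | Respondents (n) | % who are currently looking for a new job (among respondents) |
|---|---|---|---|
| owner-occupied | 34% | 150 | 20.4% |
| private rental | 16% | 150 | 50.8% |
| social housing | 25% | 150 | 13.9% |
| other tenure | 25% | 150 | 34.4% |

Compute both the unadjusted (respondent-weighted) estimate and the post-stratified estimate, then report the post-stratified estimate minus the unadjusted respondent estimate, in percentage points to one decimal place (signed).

-2.7 percentage points

Unadjusted (pooled respondent) estimate weights by respondent counts:
  (150/600)×20.4 + (150/600)×50.8 + (150/600)×13.9 + (150/600)×34.4 = 29.875%
Post-stratified estimate weights by population shares:
  0.34×20.4 + 0.16×50.8 + 0.25×13.9 + 0.25×34.4 = 27.139%
Difference = 27.139 − 29.875 = -2.736 pp.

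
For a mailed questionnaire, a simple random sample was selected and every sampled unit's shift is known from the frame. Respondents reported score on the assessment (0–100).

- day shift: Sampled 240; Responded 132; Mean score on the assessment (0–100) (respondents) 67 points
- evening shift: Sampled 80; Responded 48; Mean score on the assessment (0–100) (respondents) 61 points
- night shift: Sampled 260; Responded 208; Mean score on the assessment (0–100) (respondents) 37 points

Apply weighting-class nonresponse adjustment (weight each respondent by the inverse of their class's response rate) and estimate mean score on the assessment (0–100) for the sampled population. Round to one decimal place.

52.7

Response rates by class: day shift 132/240 = 55%, evening shift 48/80 = 60%, night shift 208/260 = 80%.
Inverse-response-rate weighting restores each class to its sampled count, so class totals weight by n_sampled:
  day shift: 240 × 67 = 16,080
  evening shift: 80 × 61 = 4880
  night shift: 260 × 37 = 9620
Adjusted estimate = 30,580 / 580 = 52.7241 → 52.7.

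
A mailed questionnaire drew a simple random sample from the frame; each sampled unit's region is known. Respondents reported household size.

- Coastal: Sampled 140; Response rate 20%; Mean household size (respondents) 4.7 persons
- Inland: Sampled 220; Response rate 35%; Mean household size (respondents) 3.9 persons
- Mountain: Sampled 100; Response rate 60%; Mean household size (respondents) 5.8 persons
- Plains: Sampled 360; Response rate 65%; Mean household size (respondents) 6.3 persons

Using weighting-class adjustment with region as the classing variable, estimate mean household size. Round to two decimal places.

With weight = n_sampled/n_responded per class, the weighted class total is n_sampled:
  Coastal: 140 × 4.7 = 658
  Inland: 220 × 3.9 = 858
  Mountain: 100 × 5.8 = 580
  Plains: 360 × 6.3 = 2268
Adjusted estimate = 4364 / 820 = 5.32195 → 5.32.

5.32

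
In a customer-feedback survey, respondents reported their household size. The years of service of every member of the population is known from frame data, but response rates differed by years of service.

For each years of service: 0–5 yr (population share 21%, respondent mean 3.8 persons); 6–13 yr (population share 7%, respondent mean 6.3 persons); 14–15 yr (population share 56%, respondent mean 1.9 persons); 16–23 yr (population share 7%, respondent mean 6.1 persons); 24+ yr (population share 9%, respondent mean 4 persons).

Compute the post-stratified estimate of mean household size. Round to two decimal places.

3.09

Reweight to the known years of service distribution:
  0–5 yr: 0.21 × 3.8 = 0.798
  6–13 yr: 0.07 × 6.3 = 0.441
  14–15 yr: 0.56 × 1.9 = 1.064
  16–23 yr: 0.07 × 6.1 = 0.427
  24+ yr: 0.09 × 4 = 0.36
Post-stratified estimate = 3.09 → 3.09.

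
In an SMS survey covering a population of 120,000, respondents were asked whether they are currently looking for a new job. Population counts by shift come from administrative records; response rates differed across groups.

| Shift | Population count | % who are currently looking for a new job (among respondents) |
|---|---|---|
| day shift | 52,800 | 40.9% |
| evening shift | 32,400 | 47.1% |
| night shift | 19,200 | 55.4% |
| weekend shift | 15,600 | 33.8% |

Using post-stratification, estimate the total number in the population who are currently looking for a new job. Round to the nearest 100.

52,800

Apply each group's respondent rate to its population count:
  day shift: 52,800 × 40.9% = 21595.2
  evening shift: 32,400 × 47.1% = 15260.4
  night shift: 19,200 × 55.4% = 10636.8
  weekend shift: 15,600 × 33.8% = 5272.8
Estimated total = 52765.2 → 52,800.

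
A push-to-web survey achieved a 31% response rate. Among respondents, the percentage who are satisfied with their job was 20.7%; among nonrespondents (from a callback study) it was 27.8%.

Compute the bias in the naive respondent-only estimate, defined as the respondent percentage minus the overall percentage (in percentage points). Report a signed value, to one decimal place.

Nonresponse fraction = 1 − 0.31 = 0.69.
Bias = (nonresponse fraction) × (respondent percentage − nonrespondent percentage)
     = 0.69 × (20.7 − 27.8) = 0.69 × -7.1 = -4.899.

-4.9 percentage points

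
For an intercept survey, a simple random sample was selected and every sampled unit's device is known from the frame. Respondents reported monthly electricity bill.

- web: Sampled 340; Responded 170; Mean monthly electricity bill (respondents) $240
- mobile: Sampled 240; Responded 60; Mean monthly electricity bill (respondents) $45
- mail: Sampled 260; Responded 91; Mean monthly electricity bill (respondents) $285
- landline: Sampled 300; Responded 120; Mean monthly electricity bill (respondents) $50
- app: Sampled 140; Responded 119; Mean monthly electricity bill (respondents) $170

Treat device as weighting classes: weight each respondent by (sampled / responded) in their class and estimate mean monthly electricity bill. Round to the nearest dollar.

$160

Class response rates: web 170/340 = 50%, mobile 60/240 = 25%, mail 91/260 = 35%, landline 120/300 = 40%, app 119/140 = 85%.
Each respondent's weight = sampled/responded in their class; summing within a class gives n_sampled, so:
  web: 340 × 240 = 81,600
  mobile: 240 × 45 = 10,800
  mail: 260 × 285 = 74,100
  landline: 300 × 50 = 15,000
  app: 140 × 170 = 23,800
Adjusted estimate = 205,300 / 1,280 = 160.391 → $160.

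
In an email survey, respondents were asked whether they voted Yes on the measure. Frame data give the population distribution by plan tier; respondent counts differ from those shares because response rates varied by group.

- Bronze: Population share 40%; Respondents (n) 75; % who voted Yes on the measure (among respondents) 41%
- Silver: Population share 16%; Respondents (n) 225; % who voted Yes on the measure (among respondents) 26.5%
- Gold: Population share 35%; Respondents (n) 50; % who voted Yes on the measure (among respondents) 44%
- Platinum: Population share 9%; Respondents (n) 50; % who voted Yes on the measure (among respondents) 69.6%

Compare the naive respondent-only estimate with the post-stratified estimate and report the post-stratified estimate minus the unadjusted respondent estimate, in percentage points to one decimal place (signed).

Unadjusted (pooled respondent) estimate weights by respondent counts:
  (75/400)×41 + (225/400)×26.5 + (50/400)×44 + (50/400)×69.6 = 36.7938%
Post-stratifying to population shares instead:
  0.4×41 + 0.16×26.5 + 0.35×44 + 0.09×69.6 = 42.304%
Difference = 42.304 − 36.7938 = 5.5102 pp.

+5.5 percentage points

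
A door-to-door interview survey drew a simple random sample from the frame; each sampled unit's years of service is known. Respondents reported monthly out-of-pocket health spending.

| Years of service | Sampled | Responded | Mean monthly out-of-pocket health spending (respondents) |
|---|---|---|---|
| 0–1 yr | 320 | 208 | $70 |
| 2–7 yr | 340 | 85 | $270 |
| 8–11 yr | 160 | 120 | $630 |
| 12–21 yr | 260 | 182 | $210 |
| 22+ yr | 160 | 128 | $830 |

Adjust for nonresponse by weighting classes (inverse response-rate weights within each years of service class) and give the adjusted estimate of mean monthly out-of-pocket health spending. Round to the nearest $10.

Class response rates: 0–1 yr 208/320 = 65%, 2–7 yr 85/340 = 25%, 8–11 yr 120/160 = 75%, 12–21 yr 182/260 = 70%, 22+ yr 128/160 = 80%.
Each respondent's weight = sampled/responded in their class; summing within a class gives n_sampled, so:
  0–1 yr: 320 × 70 = 22,400
  2–7 yr: 340 × 270 = 91,800
  8–11 yr: 160 × 630 = 100,800
  12–21 yr: 260 × 210 = 54,600
  22+ yr: 160 × 830 = 132,800
Adjusted estimate = 402,400 / 1,240 = 324.516 → $320.

$320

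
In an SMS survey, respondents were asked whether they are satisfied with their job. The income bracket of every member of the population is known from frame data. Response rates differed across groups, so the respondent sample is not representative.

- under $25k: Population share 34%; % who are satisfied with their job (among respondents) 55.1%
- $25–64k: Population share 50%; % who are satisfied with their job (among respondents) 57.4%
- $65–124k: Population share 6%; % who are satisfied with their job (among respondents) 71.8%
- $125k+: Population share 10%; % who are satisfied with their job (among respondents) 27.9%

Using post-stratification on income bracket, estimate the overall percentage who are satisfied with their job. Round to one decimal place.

Reweight to the known income bracket distribution:
  under $25k: 0.34 × 55.1 = 18.734
  $25–64k: 0.5 × 57.4 = 28.7
  $65–124k: 0.06 × 71.8 = 4.308
  $125k+: 0.1 × 27.9 = 2.79
Post-stratified estimate = 54.532 → 54.5%.

54.5%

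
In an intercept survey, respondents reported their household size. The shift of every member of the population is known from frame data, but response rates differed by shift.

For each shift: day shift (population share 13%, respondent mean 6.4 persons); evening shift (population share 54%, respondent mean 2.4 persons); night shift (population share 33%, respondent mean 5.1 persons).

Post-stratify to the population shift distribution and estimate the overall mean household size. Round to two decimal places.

3.81

Post-stratification weights by population share, not respondent share:
  day shift: 0.13 × 6.4 = 0.832
  evening shift: 0.54 × 2.4 = 1.296
  night shift: 0.33 × 5.1 = 1.683
Post-stratified estimate = 3.811 → 3.81.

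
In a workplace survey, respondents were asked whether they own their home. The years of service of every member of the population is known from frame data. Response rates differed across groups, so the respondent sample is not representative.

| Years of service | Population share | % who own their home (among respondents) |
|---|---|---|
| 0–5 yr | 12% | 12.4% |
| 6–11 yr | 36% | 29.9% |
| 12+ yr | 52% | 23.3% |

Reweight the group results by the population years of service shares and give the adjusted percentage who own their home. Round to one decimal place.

Each cell contributes population-share × respondent value:
  0–5 yr: 0.12 × 12.4 = 1.488
  6–11 yr: 0.36 × 29.9 = 10.764
  12+ yr: 0.52 × 23.3 = 12.116
Post-stratified estimate = 24.368 → 24.4%.

24.4%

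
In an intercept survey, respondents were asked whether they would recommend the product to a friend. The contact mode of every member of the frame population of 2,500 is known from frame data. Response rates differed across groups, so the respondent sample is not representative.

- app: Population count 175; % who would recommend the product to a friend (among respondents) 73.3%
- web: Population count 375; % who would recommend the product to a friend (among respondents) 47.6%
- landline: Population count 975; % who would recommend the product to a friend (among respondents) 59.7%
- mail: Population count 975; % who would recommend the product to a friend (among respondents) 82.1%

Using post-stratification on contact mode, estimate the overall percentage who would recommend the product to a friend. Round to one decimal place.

67.6%

Each cell contributes population-share × respondent value:
  app: (175/2,500) × 73.3 = 5.131
  web: (375/2,500) × 47.6 = 7.14
  landline: (975/2,500) × 59.7 = 23.283
  mail: (975/2,500) × 82.1 = 32.019
Post-stratified estimate = 67.573 → 67.6%.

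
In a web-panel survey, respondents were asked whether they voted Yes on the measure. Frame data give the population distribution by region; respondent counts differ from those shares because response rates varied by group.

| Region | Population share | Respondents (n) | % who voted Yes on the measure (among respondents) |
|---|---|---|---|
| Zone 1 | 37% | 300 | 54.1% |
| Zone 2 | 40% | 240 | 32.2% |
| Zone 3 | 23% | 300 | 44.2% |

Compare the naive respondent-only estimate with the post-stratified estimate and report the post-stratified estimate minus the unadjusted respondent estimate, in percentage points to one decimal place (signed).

-1.2 percentage points

Naive respondent-only estimate (weights = respondent counts):
  (300/840)×54.1 + (240/840)×32.2 + (300/840)×44.2 = 44.3071%
Post-stratifying to population shares instead:
  0.37×54.1 + 0.4×32.2 + 0.23×44.2 = 43.063%
Difference = 43.063 − 44.3071 = -1.2441 pp.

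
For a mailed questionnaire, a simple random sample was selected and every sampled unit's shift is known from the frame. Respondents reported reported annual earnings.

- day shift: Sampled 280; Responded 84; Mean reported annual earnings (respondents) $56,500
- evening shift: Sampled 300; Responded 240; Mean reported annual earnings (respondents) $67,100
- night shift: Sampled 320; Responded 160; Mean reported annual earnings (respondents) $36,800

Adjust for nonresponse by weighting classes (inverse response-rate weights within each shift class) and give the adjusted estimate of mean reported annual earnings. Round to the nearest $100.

Class response rates: day shift 84/280 = 30%, evening shift 240/300 = 80%, night shift 160/320 = 50%.
With weight = n_sampled/n_responded per class, the weighted class total is n_sampled:
  day shift: 280 × 56,500 = 15,820,000
  evening shift: 300 × 67,100 = 20,130,000
  night shift: 320 × 36,800 = 11,776,000
Adjusted estimate = 47,726,000 / 900 = 53028.9 → $53,000.

$53,000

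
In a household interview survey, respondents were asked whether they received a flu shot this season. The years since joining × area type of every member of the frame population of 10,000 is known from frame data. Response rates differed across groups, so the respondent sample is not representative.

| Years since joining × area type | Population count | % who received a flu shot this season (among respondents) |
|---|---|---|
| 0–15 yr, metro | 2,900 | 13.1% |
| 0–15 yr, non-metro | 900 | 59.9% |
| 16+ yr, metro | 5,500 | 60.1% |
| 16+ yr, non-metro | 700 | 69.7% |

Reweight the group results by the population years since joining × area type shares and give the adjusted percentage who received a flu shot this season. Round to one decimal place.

47.1%

Weight each group's respondent value by its population share:
  0–15 yr, metro: (2,900/10,000) × 13.1 = 3.799
  0–15 yr, non-metro: (900/10,000) × 59.9 = 5.391
  16+ yr, metro: (5,500/10,000) × 60.1 = 33.055
  16+ yr, non-metro: (700/10,000) × 69.7 = 4.879
Post-stratified estimate = 47.124 → 47.1%.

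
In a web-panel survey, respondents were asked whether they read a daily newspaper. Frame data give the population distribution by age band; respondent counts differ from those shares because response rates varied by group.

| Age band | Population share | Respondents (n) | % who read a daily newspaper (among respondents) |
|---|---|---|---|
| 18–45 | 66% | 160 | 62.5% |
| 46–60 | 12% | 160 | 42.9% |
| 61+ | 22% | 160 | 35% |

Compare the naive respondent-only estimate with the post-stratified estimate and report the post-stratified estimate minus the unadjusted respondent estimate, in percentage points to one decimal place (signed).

+7.3 percentage points

Without adjustment, the pooled respondent share is:
  (160/480)×62.5 + (160/480)×42.9 + (160/480)×35 = 46.8%
Post-stratified estimate weights by population shares:
  0.66×62.5 + 0.12×42.9 + 0.22×35 = 54.098%
Difference = 54.098 − 46.8 = 7.298 pp.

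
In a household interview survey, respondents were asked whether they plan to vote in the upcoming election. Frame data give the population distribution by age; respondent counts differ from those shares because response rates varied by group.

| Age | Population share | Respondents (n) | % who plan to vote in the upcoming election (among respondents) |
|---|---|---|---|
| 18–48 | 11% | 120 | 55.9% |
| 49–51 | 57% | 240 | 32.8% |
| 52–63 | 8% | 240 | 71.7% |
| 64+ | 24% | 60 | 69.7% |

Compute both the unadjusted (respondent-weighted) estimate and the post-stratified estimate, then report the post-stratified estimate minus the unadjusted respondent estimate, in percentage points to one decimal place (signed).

Without adjustment, the pooled respondent share is:
  (120/660)×55.9 + (240/660)×32.8 + (240/660)×71.7 + (60/660)×69.7 = 54.5%
Reweighting by population age shares:
  0.11×55.9 + 0.57×32.8 + 0.08×71.7 + 0.24×69.7 = 47.309%
Difference = 47.309 − 54.5 = -7.191 pp.

-7.2 percentage points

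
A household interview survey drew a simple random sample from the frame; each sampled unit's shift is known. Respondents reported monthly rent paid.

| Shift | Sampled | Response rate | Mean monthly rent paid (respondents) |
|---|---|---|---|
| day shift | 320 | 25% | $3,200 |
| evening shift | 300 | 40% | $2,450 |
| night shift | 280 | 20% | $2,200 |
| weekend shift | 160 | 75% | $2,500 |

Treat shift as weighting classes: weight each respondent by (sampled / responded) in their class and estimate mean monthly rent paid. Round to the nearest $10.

$2,620

Inverse-response-rate weighting restores each class to its sampled count, so class totals weight by n_sampled:
  day shift: 320 × 3200 = 1,024,000
  evening shift: 300 × 2450 = 735,000
  night shift: 280 × 2200 = 616,000
  weekend shift: 160 × 2500 = 400,000
Adjusted estimate = 2,775,000 / 1,060 = 2617.92 → $2,620.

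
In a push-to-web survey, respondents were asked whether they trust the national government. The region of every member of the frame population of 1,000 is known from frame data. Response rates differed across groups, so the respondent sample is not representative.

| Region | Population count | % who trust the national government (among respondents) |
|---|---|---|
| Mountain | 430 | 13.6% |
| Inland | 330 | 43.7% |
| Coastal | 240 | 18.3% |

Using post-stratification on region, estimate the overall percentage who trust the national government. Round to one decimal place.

24.7%

Each cell contributes population-share × respondent value:
  Mountain: (430/1,000) × 13.6 = 5.848
  Inland: (330/1,000) × 43.7 = 14.421
  Coastal: (240/1,000) × 18.3 = 4.392
Post-stratified estimate = 24.661 → 24.7%.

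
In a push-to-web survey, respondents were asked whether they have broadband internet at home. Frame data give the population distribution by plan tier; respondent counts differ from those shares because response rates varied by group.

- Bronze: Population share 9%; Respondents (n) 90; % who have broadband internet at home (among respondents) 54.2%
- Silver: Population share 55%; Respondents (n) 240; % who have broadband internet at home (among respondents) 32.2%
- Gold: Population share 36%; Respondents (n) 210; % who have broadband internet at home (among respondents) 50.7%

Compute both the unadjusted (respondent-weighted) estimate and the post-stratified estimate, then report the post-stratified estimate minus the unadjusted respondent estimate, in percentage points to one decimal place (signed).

-2.2 percentage points

Without adjustment, the pooled respondent share is:
  (90/540)×54.2 + (240/540)×32.2 + (210/540)×50.7 = 43.0611%
Post-stratified estimate weights by population shares:
  0.09×54.2 + 0.55×32.2 + 0.36×50.7 = 40.84%
Difference = 40.84 − 43.0611 = -2.2211 pp.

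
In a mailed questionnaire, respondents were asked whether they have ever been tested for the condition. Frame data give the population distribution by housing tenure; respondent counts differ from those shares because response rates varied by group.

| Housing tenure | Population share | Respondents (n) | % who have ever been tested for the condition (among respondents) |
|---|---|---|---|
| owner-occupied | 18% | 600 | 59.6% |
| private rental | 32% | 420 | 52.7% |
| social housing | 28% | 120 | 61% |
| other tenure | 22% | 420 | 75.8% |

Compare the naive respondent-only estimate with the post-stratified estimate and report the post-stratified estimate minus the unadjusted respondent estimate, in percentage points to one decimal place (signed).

-0.9 percentage points

Without adjustment, the pooled respondent share is:
  (600/1560)×59.6 + (420/1560)×52.7 + (120/1560)×61 + (420/1560)×75.8 = 62.2115%
Reweighting by population housing tenure shares:
  0.18×59.6 + 0.32×52.7 + 0.28×61 + 0.22×75.8 = 61.348%
Difference = 61.348 − 62.2115 = -0.8635 pp.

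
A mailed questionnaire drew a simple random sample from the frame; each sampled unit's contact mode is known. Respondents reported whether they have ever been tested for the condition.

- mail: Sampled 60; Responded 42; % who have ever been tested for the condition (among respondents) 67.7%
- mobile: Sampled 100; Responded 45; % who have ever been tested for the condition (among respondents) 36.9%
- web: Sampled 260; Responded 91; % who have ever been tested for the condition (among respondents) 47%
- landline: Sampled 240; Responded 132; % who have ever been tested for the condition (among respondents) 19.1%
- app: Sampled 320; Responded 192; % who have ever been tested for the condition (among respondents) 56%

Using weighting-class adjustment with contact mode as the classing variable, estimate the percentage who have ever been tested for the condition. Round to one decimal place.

43.3%

Response rates by class: mail 42/60 = 70%, mobile 45/100 = 45%, web 91/260 = 35%, landline 132/240 = 55%, app 192/320 = 60%.
Weighting each respondent by the inverse class response rate inflates each class back to its sampled size, so the class weight is n_sampled:
  mail: 60 × 67.7 = 4062
  mobile: 100 × 36.9 = 3690
  web: 260 × 47 = 12,220
  landline: 240 × 19.1 = 4584
  app: 320 × 56 = 17,920
Adjusted estimate = 42,476 / 980 = 43.3429 → 43.3%.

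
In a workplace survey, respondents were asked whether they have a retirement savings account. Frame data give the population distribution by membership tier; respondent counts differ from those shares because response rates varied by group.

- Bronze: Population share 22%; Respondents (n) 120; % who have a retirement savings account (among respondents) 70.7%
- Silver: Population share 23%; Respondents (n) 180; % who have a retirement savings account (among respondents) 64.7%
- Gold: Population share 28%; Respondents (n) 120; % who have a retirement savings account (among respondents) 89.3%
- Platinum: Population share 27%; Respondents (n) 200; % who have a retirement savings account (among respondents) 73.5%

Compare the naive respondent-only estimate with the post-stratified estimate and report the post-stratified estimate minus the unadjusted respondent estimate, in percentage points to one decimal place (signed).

Without adjustment, the pooled respondent share is:
  (120/620)×70.7 + (180/620)×64.7 + (120/620)×89.3 + (200/620)×73.5 = 73.4613%
Reweighting by population membership tier shares:
  0.22×70.7 + 0.23×64.7 + 0.28×89.3 + 0.27×73.5 = 75.284%
Difference = 75.284 − 73.4613 = 1.8227 pp.

+1.8 percentage points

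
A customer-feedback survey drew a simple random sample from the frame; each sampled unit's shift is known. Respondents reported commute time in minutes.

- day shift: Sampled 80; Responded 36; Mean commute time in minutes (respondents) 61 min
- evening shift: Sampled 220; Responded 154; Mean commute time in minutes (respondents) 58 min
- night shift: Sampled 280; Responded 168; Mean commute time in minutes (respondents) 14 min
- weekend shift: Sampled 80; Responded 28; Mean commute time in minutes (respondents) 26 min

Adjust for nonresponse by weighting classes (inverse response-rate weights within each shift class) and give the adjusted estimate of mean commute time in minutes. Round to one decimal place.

35.8

Response rates by class: day shift 36/80 = 45%, evening shift 154/220 = 70%, night shift 168/280 = 60%, weekend shift 28/80 = 35%.
Inverse-response-rate weighting restores each class to its sampled count, so class totals weight by n_sampled:
  day shift: 80 × 61 = 4880
  evening shift: 220 × 58 = 12,760
  night shift: 280 × 14 = 3920
  weekend shift: 80 × 26 = 2080
Adjusted estimate = 23,640 / 660 = 35.8182 → 35.8.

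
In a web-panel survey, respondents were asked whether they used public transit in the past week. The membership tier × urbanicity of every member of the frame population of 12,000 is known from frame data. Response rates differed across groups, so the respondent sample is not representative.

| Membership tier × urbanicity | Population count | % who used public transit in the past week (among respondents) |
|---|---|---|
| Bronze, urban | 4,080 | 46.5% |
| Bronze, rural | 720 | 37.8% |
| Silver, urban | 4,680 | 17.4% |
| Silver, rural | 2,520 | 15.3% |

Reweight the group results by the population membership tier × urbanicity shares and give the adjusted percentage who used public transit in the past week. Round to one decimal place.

28.1%

Each cell contributes population-share × respondent value:
  Bronze, urban: (4,080/12,000) × 46.5 = 15.81
  Bronze, rural: (720/12,000) × 37.8 = 2.268
  Silver, urban: (4,680/12,000) × 17.4 = 6.786
  Silver, rural: (2,520/12,000) × 15.3 = 3.213
Post-stratified estimate = 28.077 → 28.1%.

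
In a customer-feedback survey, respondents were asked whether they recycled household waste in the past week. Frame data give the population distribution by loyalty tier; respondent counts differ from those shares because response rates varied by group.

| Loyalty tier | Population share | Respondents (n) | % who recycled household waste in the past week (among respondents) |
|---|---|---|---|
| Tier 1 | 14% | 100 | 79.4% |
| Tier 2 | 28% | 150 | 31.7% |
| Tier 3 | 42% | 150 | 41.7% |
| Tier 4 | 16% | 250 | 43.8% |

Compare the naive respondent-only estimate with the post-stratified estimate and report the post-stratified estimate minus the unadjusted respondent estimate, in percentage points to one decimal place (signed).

-1.5 percentage points

Unadjusted (pooled respondent) estimate weights by respondent counts:
  (100/650)×79.4 + (150/650)×31.7 + (150/650)×41.7 + (250/650)×43.8 = 46%
Post-stratifying to population shares instead:
  0.14×79.4 + 0.28×31.7 + 0.42×41.7 + 0.16×43.8 = 44.514%
Difference = 44.514 − 46 = -1.486 pp.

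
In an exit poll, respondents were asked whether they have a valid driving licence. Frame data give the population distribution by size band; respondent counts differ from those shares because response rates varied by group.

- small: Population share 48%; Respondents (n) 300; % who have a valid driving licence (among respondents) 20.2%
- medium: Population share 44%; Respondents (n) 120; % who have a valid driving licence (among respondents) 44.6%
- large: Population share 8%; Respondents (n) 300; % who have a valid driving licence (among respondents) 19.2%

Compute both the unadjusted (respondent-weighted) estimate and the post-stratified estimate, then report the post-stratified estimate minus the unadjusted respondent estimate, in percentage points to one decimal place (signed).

Without adjustment, the pooled respondent share is:
  (300/720)×20.2 + (120/720)×44.6 + (300/720)×19.2 = 23.85%
Post-stratifying to population shares instead:
  0.48×20.2 + 0.44×44.6 + 0.08×19.2 = 30.856%
Difference = 30.856 − 23.85 = 7.006 pp.

+7.0 percentage points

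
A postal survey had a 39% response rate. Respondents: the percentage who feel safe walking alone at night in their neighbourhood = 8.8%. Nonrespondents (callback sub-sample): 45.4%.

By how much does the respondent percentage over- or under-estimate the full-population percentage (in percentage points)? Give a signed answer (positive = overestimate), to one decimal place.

Nonresponse fraction = 1 − 0.39 = 0.61.
Bias = (nonresponse fraction) × (respondent percentage − nonrespondent percentage)
     = 0.61 × (8.8 − 45.4) = 0.61 × -36.6 = -22.326.

-22.3 percentage points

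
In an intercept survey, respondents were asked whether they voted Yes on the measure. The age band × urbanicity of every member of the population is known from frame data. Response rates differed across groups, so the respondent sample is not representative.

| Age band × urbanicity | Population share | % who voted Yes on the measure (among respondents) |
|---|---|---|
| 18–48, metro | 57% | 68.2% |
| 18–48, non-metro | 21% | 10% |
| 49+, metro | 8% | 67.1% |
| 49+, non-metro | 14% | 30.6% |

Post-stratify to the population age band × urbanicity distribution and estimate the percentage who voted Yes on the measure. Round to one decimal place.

Weight each group's respondent value by its population share:
  18–48, metro: 0.57 × 68.2 = 38.874
  18–48, non-metro: 0.21 × 10 = 2.1
  49+, metro: 0.08 × 67.1 = 5.368
  49+, non-metro: 0.14 × 30.6 = 4.284
Post-stratified estimate = 50.626 → 50.6%.

50.6%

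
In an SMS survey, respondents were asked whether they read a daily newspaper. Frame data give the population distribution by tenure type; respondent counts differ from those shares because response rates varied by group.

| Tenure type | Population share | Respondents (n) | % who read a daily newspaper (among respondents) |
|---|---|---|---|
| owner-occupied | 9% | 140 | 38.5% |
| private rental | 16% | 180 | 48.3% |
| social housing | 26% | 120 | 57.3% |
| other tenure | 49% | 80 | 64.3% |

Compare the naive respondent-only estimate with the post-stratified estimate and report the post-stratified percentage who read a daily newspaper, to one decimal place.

57.6%

Without adjustment, the pooled respondent share is:
  (140/520)×38.5 + (180/520)×48.3 + (120/520)×57.3 + (80/520)×64.3 = 50.2%
Post-stratified estimate weights by population shares:
  0.09×38.5 + 0.16×48.3 + 0.26×57.3 + 0.49×64.3 = 57.598%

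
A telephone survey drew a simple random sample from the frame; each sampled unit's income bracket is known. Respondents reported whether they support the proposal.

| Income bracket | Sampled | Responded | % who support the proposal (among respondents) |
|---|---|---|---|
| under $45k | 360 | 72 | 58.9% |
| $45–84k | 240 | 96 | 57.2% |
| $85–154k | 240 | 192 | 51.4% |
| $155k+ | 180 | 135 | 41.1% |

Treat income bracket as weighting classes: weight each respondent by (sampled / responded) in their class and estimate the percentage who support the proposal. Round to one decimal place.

53.6%

Class response rates: under $45k 72/360 = 20%, $45–84k 96/240 = 40%, $85–154k 192/240 = 80%, $155k+ 135/180 = 75%.
Inverse-response-rate weighting restores each class to its sampled count, so class totals weight by n_sampled:
  under $45k: 360 × 58.9 = 21,204
  $45–84k: 240 × 57.2 = 13,728
  $85–154k: 240 × 51.4 = 12,336
  $155k+: 180 × 41.1 = 7398
Adjusted estimate = 54,666 / 1,020 = 53.5941 → 53.6%.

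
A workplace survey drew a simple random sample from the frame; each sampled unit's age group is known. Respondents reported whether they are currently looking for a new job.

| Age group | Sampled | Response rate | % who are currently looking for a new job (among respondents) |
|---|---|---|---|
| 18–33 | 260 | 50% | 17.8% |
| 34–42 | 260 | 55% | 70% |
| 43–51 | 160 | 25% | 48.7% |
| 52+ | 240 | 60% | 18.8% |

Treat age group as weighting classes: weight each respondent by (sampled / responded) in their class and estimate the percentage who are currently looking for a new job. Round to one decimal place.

38.2%

Weighting each respondent by the inverse class response rate inflates each class back to its sampled size, so the class weight is n_sampled:
  18–33: 260 × 17.8 = 4628
  34–42: 260 × 70 = 18,200
  43–51: 160 × 48.7 = 7792
  52+: 240 × 18.8 = 4512
Adjusted estimate = 35,132 / 920 = 38.187 → 38.2%.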